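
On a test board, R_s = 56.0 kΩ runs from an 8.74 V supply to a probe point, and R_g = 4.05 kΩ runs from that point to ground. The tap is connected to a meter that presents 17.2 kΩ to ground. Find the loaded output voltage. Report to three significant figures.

V_out ≈ 0.483 V

The load sits in parallel with R_g: R_g‖R_L = (4.05 × 17.2) / (4.05 + 17.2) = 3.278 kΩ.
V_out = 8.74 × 3.278 / (56.0 + 3.278) = 8.74 × 3.278/59.28 = 0.483 V.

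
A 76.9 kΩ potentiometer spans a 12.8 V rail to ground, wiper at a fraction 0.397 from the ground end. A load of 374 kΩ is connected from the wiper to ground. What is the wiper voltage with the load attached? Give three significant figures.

V ≈ 4.84 V

The wiper splits the pot into (1−α)R = 46.37 kΩ above and αR = 30.53 kΩ below.
Lower section ‖ load = 28.23 kΩ.
V_wiper = 12.8 × 28.23/(46.37 + 28.23) = 4.84 V.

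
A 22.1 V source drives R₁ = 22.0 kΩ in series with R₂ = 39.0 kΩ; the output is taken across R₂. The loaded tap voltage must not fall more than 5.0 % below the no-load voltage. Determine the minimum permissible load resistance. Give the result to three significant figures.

Output resistance R_th = R₁‖R₂ = (22.0 × 39.0)/61.00 = 14.07 kΩ.
The fractional drop is R_th/(R_th + R_L); requiring this ≤ 0.0500 gives R_L ≥ R_th(1/0.0500 − 1) = 14.07 × 19.00 = 267 kΩ.

R_L(min) ≈ 267 kΩ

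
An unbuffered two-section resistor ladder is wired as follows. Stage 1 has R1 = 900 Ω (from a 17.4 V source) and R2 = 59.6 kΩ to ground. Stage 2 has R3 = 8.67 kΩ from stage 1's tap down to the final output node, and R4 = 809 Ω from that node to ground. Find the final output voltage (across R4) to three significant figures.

Stage 2 presents R3+R4 = 9479 Ω as a load on stage 1's tap.
Stage 1's lower leg becomes R2‖(R3+R4) = 8178 Ω, so V_mid = 17.4 × 8178/9078 = 15.68 V.
Stage 2 is itself unloaded: V_out = V_mid × R4/(R3+R4) = 15.68 × 809/9479 = 1.34 V.

V_out ≈ 1.34 V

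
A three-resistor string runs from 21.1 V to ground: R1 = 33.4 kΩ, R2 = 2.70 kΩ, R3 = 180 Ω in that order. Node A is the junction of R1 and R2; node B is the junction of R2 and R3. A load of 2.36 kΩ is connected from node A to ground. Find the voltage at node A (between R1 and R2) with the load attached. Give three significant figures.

Below node A the series string R2+R3 = 2880 Ω sits in parallel with the 2360 Ω load: 1297 Ω.
V_A = 21.1 × 1297/(33400 + 1297) = 0.789 V.

V ≈ 0.789 V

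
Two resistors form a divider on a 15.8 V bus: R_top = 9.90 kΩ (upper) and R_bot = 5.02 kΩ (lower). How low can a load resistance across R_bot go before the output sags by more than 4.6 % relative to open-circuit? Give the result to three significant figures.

R_L(min) ≈ 69.1 kΩ

Output resistance R_th = R_top‖R_bot = (9.90 × 5.02)/14.92 = 3.331 kΩ.
The fractional drop is R_th/(R_th + R_L); requiring this ≤ 0.0460 gives R_L ≥ R_th(1/0.0460 − 1) = 3.331 × 20.74 = 69.1 kΩ.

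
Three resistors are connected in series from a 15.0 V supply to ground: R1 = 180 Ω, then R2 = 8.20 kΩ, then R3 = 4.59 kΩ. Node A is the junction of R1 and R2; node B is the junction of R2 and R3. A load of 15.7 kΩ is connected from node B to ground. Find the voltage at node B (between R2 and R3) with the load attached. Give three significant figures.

V ≈ 4.46 V

At node B, R3 is in parallel with the load: R3‖R_L = 3552 Ω.
Below node A the resistance is R2 + (R3‖R_L) = 11750 Ω, so V_A = 15.0 × 11750/11930 = 14.77 V.
Then V_B = V_A × (R3‖R_L)/(R2 + R3‖R_L) = 14.77 × 3552/11750 = 4.46 V.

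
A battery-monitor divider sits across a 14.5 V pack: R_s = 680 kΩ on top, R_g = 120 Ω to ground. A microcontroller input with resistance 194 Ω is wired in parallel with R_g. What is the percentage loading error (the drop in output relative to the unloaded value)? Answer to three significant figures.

Unloaded V = 14.5 × 120/680100 = 0.002558 V.
Loaded: R_g‖R_L = 74.14 Ω, giving V = 14.5 × 74.14/680100 = 0.001581 V.
Drop = (0.002558 − 0.001581) / 0.002558 = 38.2 %.

38.2 %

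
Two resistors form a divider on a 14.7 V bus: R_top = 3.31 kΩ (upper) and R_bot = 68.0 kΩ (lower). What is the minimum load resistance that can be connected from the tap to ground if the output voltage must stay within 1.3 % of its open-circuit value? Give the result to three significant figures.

R_L(min) ≈ 240 kΩ

Output resistance R_th = R_top‖R_bot = (3.31 × 68.0)/71.31 = 3.156 kΩ.
The fractional drop is R_th/(R_th + R_L); requiring this ≤ 0.0130 gives R_L ≥ R_th(1/0.0130 − 1) = 3.156 × 75.92 = 240 kΩ.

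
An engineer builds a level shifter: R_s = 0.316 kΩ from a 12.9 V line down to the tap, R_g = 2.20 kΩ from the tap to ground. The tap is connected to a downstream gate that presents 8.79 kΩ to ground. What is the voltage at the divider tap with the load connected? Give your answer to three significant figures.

V_out ≈ 10.9 V

The load sits in parallel with R_g: R_g‖R_L = (2200 × 8790) / (2200 + 8790) = 1760 Ω.
V_out = 12.9 × 1760 / (316 + 1760) = 12.9 × 1760/2076 = 10.9 V.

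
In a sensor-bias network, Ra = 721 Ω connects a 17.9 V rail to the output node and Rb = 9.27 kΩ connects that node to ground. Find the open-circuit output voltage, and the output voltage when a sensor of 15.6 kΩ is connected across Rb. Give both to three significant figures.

Open-circuit: V = 17.9 × 9270/(721 + 9270) = 16.6 V.
With the load, Rb becomes Rb‖R_L = 5815 Ω, so V = 17.9 × 5815/6536 = 15.9 V.

Unloaded: 16.6 V; loaded: 15.9 V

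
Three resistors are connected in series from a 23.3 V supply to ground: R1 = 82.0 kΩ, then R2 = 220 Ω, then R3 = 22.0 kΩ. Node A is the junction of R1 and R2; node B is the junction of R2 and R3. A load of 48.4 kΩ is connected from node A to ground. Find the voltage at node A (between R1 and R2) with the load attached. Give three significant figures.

V ≈ 3.65 V

Below node A the series string R2+R3 = 22220 Ω sits in parallel with the 48400 Ω load: 15230 Ω.
V_A = 23.3 × 15230/(82000 + 15230) = 3.65 V.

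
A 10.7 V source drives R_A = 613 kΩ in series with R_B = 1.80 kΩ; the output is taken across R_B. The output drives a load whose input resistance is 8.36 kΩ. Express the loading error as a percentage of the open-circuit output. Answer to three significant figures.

17.7 %

The divider's output (Thévenin) resistance is R_A‖R_B = 1.795 kΩ.
Fractional drop under load = R_th/(R_th + R_L) = 1.795 / (1.795 + 8.36) = 0.1767.
So the output falls by 17.7 %.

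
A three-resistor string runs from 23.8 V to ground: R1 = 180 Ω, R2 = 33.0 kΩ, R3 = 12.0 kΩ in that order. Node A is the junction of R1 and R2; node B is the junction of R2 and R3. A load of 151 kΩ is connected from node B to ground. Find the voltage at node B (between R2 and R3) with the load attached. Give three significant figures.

At node B, R3 is in parallel with the load: R3‖R_L = 11120 Ω.
Below node A the resistance is R2 + (R3‖R_L) = 44120 Ω, so V_A = 23.8 × 44120/44300 = 23.70 V.
Then V_B = V_A × (R3‖R_L)/(R2 + R3‖R_L) = 23.70 × 11120/44120 = 5.97 V.

V ≈ 5.97 V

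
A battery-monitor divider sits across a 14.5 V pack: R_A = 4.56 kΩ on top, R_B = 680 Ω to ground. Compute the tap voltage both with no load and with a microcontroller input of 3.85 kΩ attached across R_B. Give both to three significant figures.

Unloaded: 1.88 V; loaded: 1.63 V

Open-circuit: V = 14.5 × 680/(4560 + 680) = 1.88 V.
With the load, R_B becomes R_B‖R_L = 577.9 Ω, so V = 14.5 × 577.9/5138 = 1.63 V.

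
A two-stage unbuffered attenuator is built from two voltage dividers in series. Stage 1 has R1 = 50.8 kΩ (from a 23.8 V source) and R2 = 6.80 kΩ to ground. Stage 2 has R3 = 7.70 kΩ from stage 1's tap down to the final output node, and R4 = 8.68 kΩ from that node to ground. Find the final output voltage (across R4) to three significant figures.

V_out ≈ 1.09 V

Stage 2 presents R3+R4 = 16.38 kΩ as a load on stage 1's tap.
Stage 1's lower leg becomes R2‖(R3+R4) = 4.805 kΩ, so V_mid = 23.8 × 4.805/55.61 = 2.057 V.
Stage 2 is itself unloaded: V_out = V_mid × R4/(R3+R4) = 2.057 × 8.68/16.38 = 1.09 V.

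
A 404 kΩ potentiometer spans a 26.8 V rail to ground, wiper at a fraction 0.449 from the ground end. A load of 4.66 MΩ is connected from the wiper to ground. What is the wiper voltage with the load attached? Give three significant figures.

V ≈ 11.8 V

The wiper splits the pot into (1−α)R = 222.6 kΩ above and αR = 181.4 kΩ below.
Lower section ‖ load = 174.6 kΩ.
V_wiper = 26.8 × 174.6/(222.6 + 174.6) = 11.8 V.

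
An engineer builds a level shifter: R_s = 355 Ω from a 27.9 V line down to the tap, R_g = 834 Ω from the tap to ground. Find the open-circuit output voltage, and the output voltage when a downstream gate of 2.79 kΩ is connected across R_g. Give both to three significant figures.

Open-circuit: V = 27.9 × 834/(355 + 834) = 19.6 V.
With the load, R_g becomes R_g‖R_L = 642.1 Ω, so V = 27.9 × 642.1/997.1 = 18.0 V.

Unloaded: 19.6 V; loaded: 18.0 V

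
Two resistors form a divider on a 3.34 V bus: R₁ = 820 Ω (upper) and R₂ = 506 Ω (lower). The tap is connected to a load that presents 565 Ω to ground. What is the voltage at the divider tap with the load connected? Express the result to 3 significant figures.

The load sits in parallel with R₂: R₂‖R_L = (506 × 565) / (506 + 565) = 266.9 Ω.
V_out = 3.34 × 266.9 / (820 + 266.9) = 3.34 × 266.9/1087 = 0.820 V.

V_out ≈ 0.820 V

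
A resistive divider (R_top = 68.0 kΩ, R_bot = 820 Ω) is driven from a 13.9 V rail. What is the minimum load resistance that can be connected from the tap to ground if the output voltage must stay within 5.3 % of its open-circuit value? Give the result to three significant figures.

Output resistance R_th = R_top‖R_bot = (68000 × 820)/68820 = 810.2 Ω.
The fractional drop is R_th/(R_th + R_L); requiring this ≤ 0.0530 gives R_L ≥ R_th(1/0.0530 − 1) = 810.2 × 17.87 = 14.5 kΩ.

R_L(min) ≈ 14.5 kΩ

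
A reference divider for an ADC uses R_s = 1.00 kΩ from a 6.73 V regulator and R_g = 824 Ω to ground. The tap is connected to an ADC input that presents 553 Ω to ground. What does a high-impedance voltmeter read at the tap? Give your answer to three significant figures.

V_out ≈ 1.67 V

The load sits in parallel with R_g: R_g‖R_L = (824 × 553) / (824 + 553) = 330.9 Ω.
V_out = 6.73 × 330.9 / (1000 + 330.9) = 6.73 × 330.9/1331 = 1.67 V.
(Unloaded it would have been 3.04 V.)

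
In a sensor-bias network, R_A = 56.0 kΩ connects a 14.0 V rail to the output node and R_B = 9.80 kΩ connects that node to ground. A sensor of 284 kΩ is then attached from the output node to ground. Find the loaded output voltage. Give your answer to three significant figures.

The load sits in parallel with R_B: R_B‖R_L = (9.80 × 284) / (9.80 + 284) = 9.473 kΩ.
V_out = 14.0 × 9.473 / (56.0 + 9.473) = 14.0 × 9.473/65.47 = 2.03 V.

V_out ≈ 2.03 V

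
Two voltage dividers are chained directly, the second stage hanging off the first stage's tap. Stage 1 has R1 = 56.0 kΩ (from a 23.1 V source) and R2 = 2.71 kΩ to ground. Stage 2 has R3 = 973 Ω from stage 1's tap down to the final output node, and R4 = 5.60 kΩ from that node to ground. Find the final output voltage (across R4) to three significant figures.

V_out ≈ 0.652 V

Stage 2 presents R3+R4 = 6573 Ω as a load on stage 1's tap.
Stage 1's lower leg becomes R2‖(R3+R4) = 1919 Ω, so V_mid = 23.1 × 1919/57920 = 0.7653 V.
Stage 2 is itself unloaded: V_out = V_mid × R4/(R3+R4) = 0.7653 × 5600/6573 = 0.652 V.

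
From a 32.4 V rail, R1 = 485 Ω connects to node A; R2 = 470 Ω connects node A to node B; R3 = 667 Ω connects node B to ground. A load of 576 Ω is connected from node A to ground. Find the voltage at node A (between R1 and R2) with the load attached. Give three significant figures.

Below node A the series string R2+R3 = 1137 Ω sits in parallel with the 576 Ω load: 382.3 Ω.
V_A = 32.4 × 382.3/(485 + 382.3) = 14.3 V.

V ≈ 14.3 V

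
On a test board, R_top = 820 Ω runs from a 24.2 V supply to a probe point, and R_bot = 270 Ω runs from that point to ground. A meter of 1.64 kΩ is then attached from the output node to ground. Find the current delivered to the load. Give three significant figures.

I_L ≈ 3.25 mA

R_bot‖R_L = 231.8 Ω; V_out = 24.2 × 231.8/1052 = 5.334 V.
I_L = V_out / R_L = 5.334 / 1.64 kΩ = 3.25 mA.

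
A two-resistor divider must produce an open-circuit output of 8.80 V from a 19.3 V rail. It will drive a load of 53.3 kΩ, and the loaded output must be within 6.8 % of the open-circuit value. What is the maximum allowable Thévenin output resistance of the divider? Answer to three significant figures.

Loading drop = R_th/(R_th + R_L) ≤ 0.0680, so R_th ≤ R_L · ε/(1−ε) = 53.3 kΩ × 0.0680/0.9320 = 3.89 kΩ.

R_th ≤ 3.89 kΩ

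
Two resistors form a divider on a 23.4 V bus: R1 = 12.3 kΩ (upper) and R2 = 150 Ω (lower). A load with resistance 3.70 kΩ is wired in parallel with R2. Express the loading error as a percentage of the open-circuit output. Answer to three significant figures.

3.85 %

The divider's output (Thévenin) resistance is R1‖R2 = 148.2 Ω.
Fractional drop under load = R_th/(R_th + R_L) = 148.2 / (148.2 + 3700) = 0.03851.
So the output falls by 3.85 %.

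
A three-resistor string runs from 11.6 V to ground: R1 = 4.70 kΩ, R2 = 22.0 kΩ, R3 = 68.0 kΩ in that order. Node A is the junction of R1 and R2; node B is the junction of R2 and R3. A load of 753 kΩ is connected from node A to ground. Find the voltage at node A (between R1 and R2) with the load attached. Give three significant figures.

V ≈ 11.0 V

Below node A the series string R2+R3 = 90.00 kΩ sits in parallel with the 753 kΩ load: 80.39 kΩ.
V_A = 11.6 × 80.39/(4.70 + 80.39) = 11.0 V.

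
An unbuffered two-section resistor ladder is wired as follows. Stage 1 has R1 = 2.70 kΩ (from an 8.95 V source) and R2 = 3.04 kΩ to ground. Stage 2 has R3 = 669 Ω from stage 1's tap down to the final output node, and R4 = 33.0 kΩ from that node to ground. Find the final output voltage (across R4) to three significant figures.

V_out ≈ 4.46 V

Stage 2 presents R3+R4 = 33670 Ω as a load on stage 1's tap.
Stage 1's lower leg becomes R2‖(R3+R4) = 2788 Ω, so V_mid = 8.95 × 2788/5488 = 4.547 V.
Stage 2 is itself unloaded: V_out = V_mid × R4/(R3+R4) = 4.547 × 33000/33670 = 4.46 V.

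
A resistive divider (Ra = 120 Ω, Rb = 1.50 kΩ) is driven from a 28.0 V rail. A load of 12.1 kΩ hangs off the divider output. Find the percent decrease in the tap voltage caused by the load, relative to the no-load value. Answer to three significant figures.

The divider's output (Thévenin) resistance is Ra‖Rb = 111.1 Ω.
Fractional drop under load = R_th/(R_th + R_L) = 111.1 / (111.1 + 12100) = 0.009099.
So the output falls by 0.910 %.

0.910 %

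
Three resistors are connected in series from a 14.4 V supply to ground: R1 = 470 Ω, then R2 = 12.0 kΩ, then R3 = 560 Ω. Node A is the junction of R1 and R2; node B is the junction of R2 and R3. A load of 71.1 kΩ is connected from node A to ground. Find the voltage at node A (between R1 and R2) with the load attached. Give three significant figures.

V ≈ 13.8 V

Below node A the series string R2+R3 = 12560 Ω sits in parallel with the 71100 Ω load: 10670 Ω.
V_A = 14.4 × 10670/(470 + 10670) = 13.8 V.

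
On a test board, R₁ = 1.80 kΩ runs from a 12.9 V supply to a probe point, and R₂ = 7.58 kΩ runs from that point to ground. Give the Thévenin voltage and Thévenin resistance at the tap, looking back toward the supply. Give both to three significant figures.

V_th = 10.4 V, R_th = 1.45 kΩ

V_th is the open-circuit tap voltage: 12.9 × 7.58/(1.80 + 7.58) = 10.4 V.
With the supply zeroed, R₁ and R₂ appear in parallel from the tap: R_th = R₁‖R₂ = (1.80 × 7.58)/9.380 = 1.45 kΩ.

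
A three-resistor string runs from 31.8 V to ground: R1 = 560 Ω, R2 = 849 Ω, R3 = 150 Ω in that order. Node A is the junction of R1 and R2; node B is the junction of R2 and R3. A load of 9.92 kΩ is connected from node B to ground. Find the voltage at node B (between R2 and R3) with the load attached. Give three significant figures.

At node B, R3 is in parallel with the load: R3‖R_L = 147.8 Ω.
Below node A the resistance is R2 + (R3‖R_L) = 996.8 Ω, so V_A = 31.8 × 996.8/1557 = 20.36 V.
Then V_B = V_A × (R3‖R_L)/(R2 + R3‖R_L) = 20.36 × 147.8/996.8 = 3.02 V.

V ≈ 3.02 V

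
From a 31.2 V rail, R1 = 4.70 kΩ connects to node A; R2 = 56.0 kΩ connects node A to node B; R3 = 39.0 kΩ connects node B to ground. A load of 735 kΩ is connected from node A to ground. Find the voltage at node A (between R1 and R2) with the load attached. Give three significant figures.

V ≈ 29.5 V

Below node A the series string R2+R3 = 95.00 kΩ sits in parallel with the 735 kΩ load: 84.13 kΩ.
V_A = 31.2 × 84.13/(4.70 + 84.13) = 29.5 V.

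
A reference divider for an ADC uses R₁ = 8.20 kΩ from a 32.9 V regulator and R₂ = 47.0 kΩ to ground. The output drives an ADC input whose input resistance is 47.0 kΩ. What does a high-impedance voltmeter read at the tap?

V_out ≈ 24.4 V

The load sits in parallel with R₂: R₂‖R_L = (47.0 × 47.0) / (47.0 + 47.0) = 23.50 kΩ.
V_out = 32.9 × 23.50 / (8.20 + 23.50) = 32.9 × 23.50/31.70 = 24.4 V.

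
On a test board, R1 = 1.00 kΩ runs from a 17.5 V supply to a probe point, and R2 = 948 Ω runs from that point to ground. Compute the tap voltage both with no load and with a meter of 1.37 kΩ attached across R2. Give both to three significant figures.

Open-circuit: V = 17.5 × 948/(1000 + 948) = 8.52 V.
With the load, R2 becomes R2‖R_L = 560.3 Ω, so V = 17.5 × 560.3/1560 = 6.28 V.

Unloaded: 8.52 V; loaded: 6.28 V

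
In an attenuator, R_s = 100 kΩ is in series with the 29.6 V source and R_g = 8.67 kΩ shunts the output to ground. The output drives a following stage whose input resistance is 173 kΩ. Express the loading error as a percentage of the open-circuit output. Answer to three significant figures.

The divider's output (Thévenin) resistance is R_s‖R_g = 7.978 kΩ.
Fractional drop under load = R_th/(R_th + R_L) = 7.978 / (7.978 + 173) = 0.04408.
So the output falls by 4.41 %.

4.41 %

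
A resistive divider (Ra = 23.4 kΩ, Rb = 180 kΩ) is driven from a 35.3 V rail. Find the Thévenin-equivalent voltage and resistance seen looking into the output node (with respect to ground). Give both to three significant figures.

V_th = 31.2 V, R_th = 20.7 kΩ

V_th is the open-circuit tap voltage: 35.3 × 180/(23.4 + 180) = 31.2 V.
With the supply zeroed, Ra and Rb appear in parallel from the tap: R_th = Ra‖Rb = (23.4 × 180)/203.4 = 20.7 kΩ.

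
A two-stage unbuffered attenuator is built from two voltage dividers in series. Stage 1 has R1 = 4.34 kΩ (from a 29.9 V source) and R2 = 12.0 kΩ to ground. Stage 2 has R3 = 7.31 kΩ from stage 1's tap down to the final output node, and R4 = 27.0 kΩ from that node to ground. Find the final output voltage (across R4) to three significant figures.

V_out ≈ 15.8 V

Stage 2 presents R3+R4 = 34.31 kΩ as a load on stage 1's tap.
Stage 1's lower leg becomes R2‖(R3+R4) = 8.891 kΩ, so V_mid = 29.9 × 8.891/13.23 = 20.09 V.
Stage 2 is itself unloaded: V_out = V_mid × R4/(R3+R4) = 20.09 × 27.0/34.31 = 15.8 V.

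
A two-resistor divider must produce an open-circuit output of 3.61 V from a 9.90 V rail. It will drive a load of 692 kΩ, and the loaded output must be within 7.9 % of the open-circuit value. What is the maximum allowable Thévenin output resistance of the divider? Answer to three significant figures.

R_th ≤ 59.4 kΩ

Loading drop = R_th/(R_th + R_L) ≤ 0.0790, so R_th ≤ R_L · ε/(1−ε) = 692 kΩ × 0.0790/0.9210 = 59.4 kΩ.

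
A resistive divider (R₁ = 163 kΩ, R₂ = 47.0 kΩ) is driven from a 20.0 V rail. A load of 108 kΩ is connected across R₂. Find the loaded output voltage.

The load sits in parallel with R₂: R₂‖R_L = (47.0 × 108) / (47.0 + 108) = 32.75 kΩ.
V_out = 20.0 × 32.75 / (163 + 32.75) = 20.0 × 32.75/195.7 = 3.35 V.

V_out ≈ 3.35 V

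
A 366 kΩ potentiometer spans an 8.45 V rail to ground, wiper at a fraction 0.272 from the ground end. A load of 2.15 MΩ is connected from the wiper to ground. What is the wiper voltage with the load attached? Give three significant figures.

The wiper splits the pot into (1−α)R = 266.4 kΩ above and αR = 99.55 kΩ below.
Lower section ‖ load = 95.15 kΩ.
V_wiper = 8.45 × 95.15/(266.4 + 95.15) = 2.22 V.

V ≈ 2.22 V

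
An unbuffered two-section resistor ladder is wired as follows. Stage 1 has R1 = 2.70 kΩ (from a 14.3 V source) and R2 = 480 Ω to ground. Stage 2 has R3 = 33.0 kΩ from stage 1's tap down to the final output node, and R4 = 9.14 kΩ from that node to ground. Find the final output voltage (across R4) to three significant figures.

Stage 2 presents R3+R4 = 42140 Ω as a load on stage 1's tap.
Stage 1's lower leg becomes R2‖(R3+R4) = 474.6 Ω, so V_mid = 14.3 × 474.6/3175 = 2.138 V.
Stage 2 is itself unloaded: V_out = V_mid × R4/(R3+R4) = 2.138 × 9140/42140 = 0.464 V.

V_out ≈ 0.464 V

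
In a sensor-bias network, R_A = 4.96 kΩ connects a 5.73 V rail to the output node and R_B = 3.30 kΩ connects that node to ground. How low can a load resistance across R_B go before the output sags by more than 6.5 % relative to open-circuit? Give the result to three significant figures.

R_L(min) ≈ 28.5 kΩ

Output resistance R_th = R_A‖R_B = (4.96 × 3.30)/8.260 = 1.982 kΩ.
The fractional drop is R_th/(R_th + R_L); requiring this ≤ 0.0650 gives R_L ≥ R_th(1/0.0650 − 1) = 1.982 × 14.38 = 28.5 kΩ.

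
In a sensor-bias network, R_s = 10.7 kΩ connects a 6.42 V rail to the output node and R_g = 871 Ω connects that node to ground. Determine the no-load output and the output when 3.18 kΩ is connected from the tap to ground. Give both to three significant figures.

Open-circuit: V = 6.42 × 871/(10700 + 871) = 0.483 V.
With the load, R_g becomes R_g‖R_L = 683.7 Ω, so V = 6.42 × 683.7/11380 = 0.386 V.

Unloaded: 0.483 V; loaded: 0.386 V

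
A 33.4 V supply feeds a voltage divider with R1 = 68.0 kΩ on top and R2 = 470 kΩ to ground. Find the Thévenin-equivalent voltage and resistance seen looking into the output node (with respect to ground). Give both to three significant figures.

V_th is the open-circuit tap voltage: 33.4 × 470/(68.0 + 470) = 29.2 V.
With the supply zeroed, R1 and R2 appear in parallel from the tap: R_th = R1‖R2 = (68.0 × 470)/538.0 = 59.4 kΩ.

V_th = 29.2 V, R_th = 59.4 kΩ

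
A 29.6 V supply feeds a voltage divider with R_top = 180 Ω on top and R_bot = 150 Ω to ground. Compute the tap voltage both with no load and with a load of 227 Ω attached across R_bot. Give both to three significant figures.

Unloaded: 13.5 V; loaded: 9.89 V

Open-circuit: V = 29.6 × 150/(180 + 150) = 13.5 V.
With the load, R_bot becomes R_bot‖R_L = 90.32 Ω, so V = 29.6 × 90.32/270.3 = 9.89 V.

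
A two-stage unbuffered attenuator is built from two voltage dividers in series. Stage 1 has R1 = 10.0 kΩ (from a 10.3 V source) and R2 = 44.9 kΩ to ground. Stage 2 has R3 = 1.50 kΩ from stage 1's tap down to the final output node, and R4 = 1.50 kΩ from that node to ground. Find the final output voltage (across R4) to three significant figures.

Stage 2 presents R3+R4 = 3.000 kΩ as a load on stage 1's tap.
Stage 1's lower leg becomes R2‖(R3+R4) = 2.812 kΩ, so V_mid = 10.3 × 2.812/12.81 = 2.261 V.
Stage 2 is itself unloaded: V_out = V_mid × R4/(R3+R4) = 2.261 × 1.50/3.000 = 1.13 V.

V_out ≈ 1.13 V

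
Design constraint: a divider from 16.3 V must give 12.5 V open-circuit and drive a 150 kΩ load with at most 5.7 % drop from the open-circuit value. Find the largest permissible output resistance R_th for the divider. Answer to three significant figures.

Loading drop = R_th/(R_th + R_L) ≤ 0.0570, so R_th ≤ R_L · ε/(1−ε) = 150 kΩ × 0.0570/0.9430 = 9.07 kΩ.
(Any R1, R2 with R2/(R1+R2) = 0.767 and R1‖R2 ≤ 9.07 kΩ will meet the spec.)

R_th ≤ 9.07 kΩ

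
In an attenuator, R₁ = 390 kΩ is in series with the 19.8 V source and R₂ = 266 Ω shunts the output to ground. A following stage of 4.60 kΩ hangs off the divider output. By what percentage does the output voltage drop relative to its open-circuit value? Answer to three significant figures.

5.46 %

The divider's output (Thévenin) resistance is R₁‖R₂ = 265.8 Ω.
Fractional drop under load = R_th/(R_th + R_L) = 265.8 / (265.8 + 4600) = 0.05463.
So the output falls by 5.46 %.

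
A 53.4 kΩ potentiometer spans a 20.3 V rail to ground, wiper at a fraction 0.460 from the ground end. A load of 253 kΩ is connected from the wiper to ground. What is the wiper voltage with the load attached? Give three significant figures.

The wiper splits the pot into (1−α)R = 28.84 kΩ above and αR = 24.56 kΩ below.
Lower section ‖ load = 22.39 kΩ.
V_wiper = 20.3 × 22.39/(28.84 + 22.39) = 8.87 V.

V ≈ 8.87 V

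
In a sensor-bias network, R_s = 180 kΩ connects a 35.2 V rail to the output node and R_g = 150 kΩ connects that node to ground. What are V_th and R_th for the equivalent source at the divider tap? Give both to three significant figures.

V_th = 16.0 V, R_th = 81.8 kΩ

V_th is the open-circuit tap voltage: 35.2 × 150/(180 + 150) = 16.0 V.
With the supply zeroed, R_s and R_g appear in parallel from the tap: R_th = R_s‖R_g = (180 × 150)/330.0 = 81.8 kΩ.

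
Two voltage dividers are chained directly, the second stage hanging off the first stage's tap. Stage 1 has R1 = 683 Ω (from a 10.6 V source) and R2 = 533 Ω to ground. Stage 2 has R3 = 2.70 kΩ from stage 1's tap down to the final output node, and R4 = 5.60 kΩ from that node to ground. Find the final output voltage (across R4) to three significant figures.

V_out ≈ 3.03 V

Stage 2 presents R3+R4 = 8300 Ω as a load on stage 1's tap.
Stage 1's lower leg becomes R2‖(R3+R4) = 500.8 Ω, so V_mid = 10.6 × 500.8/1184 = 4.484 V.
Stage 2 is itself unloaded: V_out = V_mid × R4/(R3+R4) = 4.484 × 5600/8300 = 3.03 V.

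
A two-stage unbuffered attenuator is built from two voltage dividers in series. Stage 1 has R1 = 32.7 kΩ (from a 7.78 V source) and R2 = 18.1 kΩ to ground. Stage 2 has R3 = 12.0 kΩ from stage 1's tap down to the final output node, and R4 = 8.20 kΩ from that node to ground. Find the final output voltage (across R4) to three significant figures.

V_out ≈ 0.714 V

Stage 2 presents R3+R4 = 20.20 kΩ as a load on stage 1's tap.
Stage 1's lower leg becomes R2‖(R3+R4) = 9.546 kΩ, so V_mid = 7.78 × 9.546/42.25 = 1.758 V.
Stage 2 is itself unloaded: V_out = V_mid × R4/(R3+R4) = 1.758 × 8.20/20.20 = 0.714 V.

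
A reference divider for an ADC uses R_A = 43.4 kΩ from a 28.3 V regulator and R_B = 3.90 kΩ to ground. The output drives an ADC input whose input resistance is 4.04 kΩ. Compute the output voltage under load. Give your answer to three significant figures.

V_out ≈ 1.24 V

The load sits in parallel with R_B: R_B‖R_L = (3.90 × 4.04) / (3.90 + 4.04) = 1.984 kΩ.
V_out = 28.3 × 1.984 / (43.4 + 1.984) = 28.3 × 1.984/45.38 = 1.24 V.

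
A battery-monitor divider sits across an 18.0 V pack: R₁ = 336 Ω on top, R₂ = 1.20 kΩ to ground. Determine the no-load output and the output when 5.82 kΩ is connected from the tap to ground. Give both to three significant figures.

Unloaded: 14.1 V; loaded: 13.5 V

Open-circuit: V = 18.0 × 1200/(336 + 1200) = 14.1 V.
With the load, R₂ becomes R₂‖R_L = 994.9 Ω, so V = 18.0 × 994.9/1331 = 13.5 V.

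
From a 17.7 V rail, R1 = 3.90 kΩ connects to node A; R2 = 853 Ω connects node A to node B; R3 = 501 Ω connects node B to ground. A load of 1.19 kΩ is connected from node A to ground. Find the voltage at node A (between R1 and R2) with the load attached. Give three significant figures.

Below node A the series string R2+R3 = 1354 Ω sits in parallel with the 1190 Ω load: 633.4 Ω.
V_A = 17.7 × 633.4/(3900 + 633.4) = 2.47 V.

V ≈ 2.47 V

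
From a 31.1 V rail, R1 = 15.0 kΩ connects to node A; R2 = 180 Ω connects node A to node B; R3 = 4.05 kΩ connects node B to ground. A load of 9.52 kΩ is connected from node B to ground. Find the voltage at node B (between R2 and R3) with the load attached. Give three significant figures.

At node B, R3 is in parallel with the load: R3‖R_L = 2841 Ω.
Below node A the resistance is R2 + (R3‖R_L) = 3021 Ω, so V_A = 31.1 × 3021/18020 = 5.214 V.
Then V_B = V_A × (R3‖R_L)/(R2 + R3‖R_L) = 5.214 × 2841/3021 = 4.90 V.

V ≈ 4.90 V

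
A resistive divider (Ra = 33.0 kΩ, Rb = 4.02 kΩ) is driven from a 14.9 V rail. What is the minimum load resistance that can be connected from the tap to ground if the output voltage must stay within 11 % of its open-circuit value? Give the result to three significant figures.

R_L(min) ≈ 29.0 kΩ

Output resistance R_th = Ra‖Rb = (33.0 × 4.02)/37.02 = 3.583 kΩ.
The fractional drop is R_th/(R_th + R_L); requiring this ≤ 0.110 gives R_L ≥ R_th(1/0.110 − 1) = 3.583 × 8.091 = 29.0 kΩ.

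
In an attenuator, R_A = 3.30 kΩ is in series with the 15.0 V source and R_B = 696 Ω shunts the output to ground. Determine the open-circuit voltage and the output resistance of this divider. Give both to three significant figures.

V_th = 2.61 V, R_th = 575 Ω

V_th is the open-circuit tap voltage: 15.0 × 696/(3300 + 696) = 2.61 V.
With the supply zeroed, R_A and R_B appear in parallel from the tap: R_th = R_A‖R_B = (3300 × 696)/3996 = 575 Ω.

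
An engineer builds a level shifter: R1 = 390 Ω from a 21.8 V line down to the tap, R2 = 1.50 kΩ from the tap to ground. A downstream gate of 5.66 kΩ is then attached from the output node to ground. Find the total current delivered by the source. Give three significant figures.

I ≈ 13.8 mA

R2‖R_L = 1186 Ω, so the source sees R1 + R2‖R_L = 1576 Ω.
I = 21.8 V / 1576 Ω = 13.8 mA.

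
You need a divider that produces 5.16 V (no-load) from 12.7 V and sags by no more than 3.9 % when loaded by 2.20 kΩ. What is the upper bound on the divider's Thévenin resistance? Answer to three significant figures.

R_th ≤ 89.3 Ω

Loading drop = R_th/(R_th + R_L) ≤ 0.0390, so R_th ≤ R_L · ε/(1−ε) = 2.20 kΩ × 0.0390/0.9610 = 89.3 Ω.
(Any R1, R2 with R2/(R1+R2) = 0.406 and R1‖R2 ≤ 89.3 Ω will meet the spec.)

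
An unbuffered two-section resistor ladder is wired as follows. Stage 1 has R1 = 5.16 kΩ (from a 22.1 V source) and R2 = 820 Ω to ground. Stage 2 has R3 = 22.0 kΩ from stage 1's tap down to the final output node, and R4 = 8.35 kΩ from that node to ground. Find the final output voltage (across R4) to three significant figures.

Stage 2 presents R3+R4 = 30350 Ω as a load on stage 1's tap.
Stage 1's lower leg becomes R2‖(R3+R4) = 798.4 Ω, so V_mid = 22.1 × 798.4/5958 = 2.961 V.
Stage 2 is itself unloaded: V_out = V_mid × R4/(R3+R4) = 2.961 × 8350/30350 = 0.815 V.

V_out ≈ 0.815 V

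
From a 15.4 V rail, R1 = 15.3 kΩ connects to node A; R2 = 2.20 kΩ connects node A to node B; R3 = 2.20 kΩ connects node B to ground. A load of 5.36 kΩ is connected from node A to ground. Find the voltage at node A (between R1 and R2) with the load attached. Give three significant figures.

V ≈ 2.10 V

Below node A the series string R2+R3 = 4.400 kΩ sits in parallel with the 5.36 kΩ load: 2.416 kΩ.
V_A = 15.4 × 2.416/(15.3 + 2.416) = 2.10 V.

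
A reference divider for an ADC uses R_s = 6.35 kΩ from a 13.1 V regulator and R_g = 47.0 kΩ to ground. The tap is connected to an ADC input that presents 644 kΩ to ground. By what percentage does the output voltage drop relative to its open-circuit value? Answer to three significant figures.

0.861 %

The divider's output (Thévenin) resistance is R_s‖R_g = 5.594 kΩ.
Fractional drop under load = R_th/(R_th + R_L) = 5.594 / (5.594 + 644) = 0.008612.
So the output falls by 0.861 %.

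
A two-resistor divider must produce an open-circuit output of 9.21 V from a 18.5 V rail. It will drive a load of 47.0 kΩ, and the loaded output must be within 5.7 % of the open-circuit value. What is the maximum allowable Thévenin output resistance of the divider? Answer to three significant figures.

R_th ≤ 2.84 kΩ

Loading drop = R_th/(R_th + R_L) ≤ 0.0570, so R_th ≤ R_L · ε/(1−ε) = 47.0 kΩ × 0.0570/0.9430 = 2.84 kΩ.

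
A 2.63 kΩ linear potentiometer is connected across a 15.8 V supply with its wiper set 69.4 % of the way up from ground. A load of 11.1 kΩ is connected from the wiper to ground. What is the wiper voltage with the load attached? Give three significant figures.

V ≈ 10.4 V

The wiper splits the pot into (1−α)R = 804.8 Ω above and αR = 1825 Ω below.
Lower section ‖ load = 1567 Ω.
V_wiper = 15.8 × 1567/(804.8 + 1567) = 10.4 V.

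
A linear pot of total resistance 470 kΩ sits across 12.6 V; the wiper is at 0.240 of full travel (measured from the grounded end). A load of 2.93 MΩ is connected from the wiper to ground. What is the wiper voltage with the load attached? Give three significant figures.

V ≈ 2.94 V

The wiper splits the pot into (1−α)R = 357.2 kΩ above and αR = 112.8 kΩ below.
Lower section ‖ load = 108.6 kΩ.
V_wiper = 12.6 × 108.6/(357.2 + 108.6) = 2.94 V.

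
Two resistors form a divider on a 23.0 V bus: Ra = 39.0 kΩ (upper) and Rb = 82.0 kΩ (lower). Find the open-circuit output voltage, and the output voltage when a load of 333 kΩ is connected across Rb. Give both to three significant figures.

Unloaded: 15.6 V; loaded: 14.4 V

Open-circuit: V = 23.0 × 82.0/(39.0 + 82.0) = 15.6 V.
With the load, Rb becomes Rb‖R_L = 65.80 kΩ, so V = 23.0 × 65.80/104.8 = 14.4 V.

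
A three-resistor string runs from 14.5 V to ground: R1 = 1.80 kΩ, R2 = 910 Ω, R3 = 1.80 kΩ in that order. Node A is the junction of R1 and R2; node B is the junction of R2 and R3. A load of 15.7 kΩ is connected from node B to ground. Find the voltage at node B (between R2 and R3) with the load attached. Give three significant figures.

At node B, R3 is in parallel with the load: R3‖R_L = 1615 Ω.
Below node A the resistance is R2 + (R3‖R_L) = 2525 Ω, so V_A = 14.5 × 2525/4325 = 8.465 V.
Then V_B = V_A × (R3‖R_L)/(R2 + R3‖R_L) = 8.465 × 1615/2525 = 5.41 V.

V ≈ 5.41 V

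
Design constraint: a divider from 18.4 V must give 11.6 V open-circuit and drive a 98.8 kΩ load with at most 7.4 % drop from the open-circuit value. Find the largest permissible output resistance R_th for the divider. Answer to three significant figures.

Loading drop = R_th/(R_th + R_L) ≤ 0.0740, so R_th ≤ R_L · ε/(1−ε) = 98.8 kΩ × 0.0740/0.9260 = 7.90 kΩ.

R_th ≤ 7.90 kΩ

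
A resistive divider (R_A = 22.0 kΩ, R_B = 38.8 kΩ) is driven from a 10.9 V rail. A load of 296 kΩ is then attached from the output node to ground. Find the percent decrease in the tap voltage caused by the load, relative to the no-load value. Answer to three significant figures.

4.53 %

The divider's output (Thévenin) resistance is R_A‖R_B = 14.04 kΩ.
Fractional drop under load = R_th/(R_th + R_L) = 14.04 / (14.04 + 296) = 0.04528.
So the output falls by 4.53 %.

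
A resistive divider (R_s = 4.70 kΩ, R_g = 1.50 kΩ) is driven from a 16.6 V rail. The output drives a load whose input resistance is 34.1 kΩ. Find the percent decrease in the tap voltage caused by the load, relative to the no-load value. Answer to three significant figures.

The divider's output (Thévenin) resistance is R_s‖R_g = 1.137 kΩ.
Fractional drop under load = R_th/(R_th + R_L) = 1.137 / (1.137 + 34.1) = 0.03227.
So the output falls by 3.23 %.

3.23 %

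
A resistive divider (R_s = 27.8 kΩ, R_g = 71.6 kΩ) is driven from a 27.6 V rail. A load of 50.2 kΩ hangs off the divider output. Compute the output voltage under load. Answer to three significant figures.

V_out ≈ 14.2 V

The load sits in parallel with R_g: R_g‖R_L = (71.6 × 50.2) / (71.6 + 50.2) = 29.51 kΩ.
V_out = 27.6 × 29.51 / (27.8 + 29.51) = 27.6 × 29.51/57.31 = 14.2 V.
(Unloaded it would have been 19.9 V.)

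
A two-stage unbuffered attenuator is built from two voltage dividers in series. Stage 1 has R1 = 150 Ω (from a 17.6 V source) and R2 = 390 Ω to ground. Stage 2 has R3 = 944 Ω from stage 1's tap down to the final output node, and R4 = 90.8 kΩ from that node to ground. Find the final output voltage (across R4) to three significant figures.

Stage 2 presents R3+R4 = 91740 Ω as a load on stage 1's tap.
Stage 1's lower leg becomes R2‖(R3+R4) = 388.3 Ω, so V_mid = 17.6 × 388.3/538.3 = 12.70 V.
Stage 2 is itself unloaded: V_out = V_mid × R4/(R3+R4) = 12.70 × 90800/91740 = 12.6 V.

V_out ≈ 12.6 V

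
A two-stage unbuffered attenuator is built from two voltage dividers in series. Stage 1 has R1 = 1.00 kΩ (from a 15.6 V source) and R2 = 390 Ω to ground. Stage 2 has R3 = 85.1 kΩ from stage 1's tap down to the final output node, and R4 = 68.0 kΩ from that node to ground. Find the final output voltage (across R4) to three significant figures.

Stage 2 presents R3+R4 = 153100 Ω as a load on stage 1's tap.
Stage 1's lower leg becomes R2‖(R3+R4) = 389.0 Ω, so V_mid = 15.6 × 389.0/1389 = 4.369 V.
Stage 2 is itself unloaded: V_out = V_mid × R4/(R3+R4) = 4.369 × 68000/153100 = 1.94 V.

V_out ≈ 1.94 V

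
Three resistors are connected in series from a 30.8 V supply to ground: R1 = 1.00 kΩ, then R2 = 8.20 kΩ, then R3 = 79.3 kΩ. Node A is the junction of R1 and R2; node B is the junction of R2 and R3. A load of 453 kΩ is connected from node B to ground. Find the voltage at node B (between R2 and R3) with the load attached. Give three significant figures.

V ≈ 27.1 V

At node B, R3 is in parallel with the load: R3‖R_L = 67.49 kΩ.
Below node A the resistance is R2 + (R3‖R_L) = 75.69 kΩ, so V_A = 30.8 × 75.69/76.69 = 30.40 V.
Then V_B = V_A × (R3‖R_L)/(R2 + R3‖R_L) = 30.40 × 67.49/75.69 = 27.1 V.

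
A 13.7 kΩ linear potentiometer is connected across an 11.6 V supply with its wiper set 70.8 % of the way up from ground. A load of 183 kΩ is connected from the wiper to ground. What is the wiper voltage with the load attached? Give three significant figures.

The wiper splits the pot into (1−α)R = 4.000 kΩ above and αR = 9.700 kΩ below.
Lower section ‖ load = 9.211 kΩ.
V_wiper = 11.6 × 9.211/(4.000 + 9.211) = 8.09 V.

V ≈ 8.09 V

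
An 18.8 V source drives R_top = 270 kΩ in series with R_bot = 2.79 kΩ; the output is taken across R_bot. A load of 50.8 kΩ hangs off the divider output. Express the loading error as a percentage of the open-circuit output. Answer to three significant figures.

5.16 %

The divider's output (Thévenin) resistance is R_top‖R_bot = 2.761 kΩ.
Fractional drop under load = R_th/(R_th + R_L) = 2.761 / (2.761 + 50.8) = 0.05156.
So the output falls by 5.16 %.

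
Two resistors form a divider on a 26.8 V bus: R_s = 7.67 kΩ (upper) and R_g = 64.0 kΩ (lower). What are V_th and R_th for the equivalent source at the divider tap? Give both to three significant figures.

V_th is the open-circuit tap voltage: 26.8 × 64.0/(7.67 + 64.0) = 23.9 V.
With the supply zeroed, R_s and R_g appear in parallel from the tap: R_th = R_s‖R_g = (7.67 × 64.0)/71.67 = 6.85 kΩ.

V_th = 23.9 V, R_th = 6.85 kΩ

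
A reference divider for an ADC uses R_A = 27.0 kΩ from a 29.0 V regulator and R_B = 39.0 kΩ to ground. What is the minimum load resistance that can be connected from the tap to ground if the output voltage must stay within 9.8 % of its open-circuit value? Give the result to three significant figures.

Output resistance R_th = R_A‖R_B = (27.0 × 39.0)/66.00 = 15.95 kΩ.
The fractional drop is R_th/(R_th + R_L); requiring this ≤ 0.0980 gives R_L ≥ R_th(1/0.0980 − 1) = 15.95 × 9.204 = 147 kΩ.

R_L(min) ≈ 147 kΩ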